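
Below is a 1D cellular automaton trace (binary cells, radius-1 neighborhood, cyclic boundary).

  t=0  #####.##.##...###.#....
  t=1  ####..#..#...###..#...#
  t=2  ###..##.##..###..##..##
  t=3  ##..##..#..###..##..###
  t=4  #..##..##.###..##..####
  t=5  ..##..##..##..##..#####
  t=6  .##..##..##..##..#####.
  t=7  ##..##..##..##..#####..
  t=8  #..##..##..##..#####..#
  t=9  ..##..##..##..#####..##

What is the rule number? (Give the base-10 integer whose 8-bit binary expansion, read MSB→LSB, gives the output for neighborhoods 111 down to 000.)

142

  [7] ### => #  t=0,i=1
  [6] ##. => .  t=0,i=4
  [5] #.# => .  t=0,i=5
  [4] #.. => .  t=0,i=11
  [3] .## => #  t=0,i=0
  [2] .#. => #  t=0,i=18
  [1] ..# => #  t=0,i=13
  [0] ... => .  t=0,i=12
  bits 10001110 = 142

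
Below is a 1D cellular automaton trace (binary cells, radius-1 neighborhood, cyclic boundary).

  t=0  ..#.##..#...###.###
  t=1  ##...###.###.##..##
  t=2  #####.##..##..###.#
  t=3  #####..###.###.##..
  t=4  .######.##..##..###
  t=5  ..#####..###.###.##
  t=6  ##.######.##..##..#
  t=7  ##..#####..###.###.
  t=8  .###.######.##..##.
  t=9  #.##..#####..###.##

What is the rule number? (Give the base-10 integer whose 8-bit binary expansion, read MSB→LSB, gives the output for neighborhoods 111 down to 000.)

  [7] ### => #  t=0,i=13
  [6] ##. => #  t=0,i=5
  [5] #.# => .  t=0,i=3
  [4] #.. => #  t=0,i=0
  [3] .## => .  t=0,i=4
  [2] .#. => .  t=0,i=2
  [1] ..# => #  t=0,i=1
  [0] ... => #  t=0,i=10
  bits 11010011 = 211

211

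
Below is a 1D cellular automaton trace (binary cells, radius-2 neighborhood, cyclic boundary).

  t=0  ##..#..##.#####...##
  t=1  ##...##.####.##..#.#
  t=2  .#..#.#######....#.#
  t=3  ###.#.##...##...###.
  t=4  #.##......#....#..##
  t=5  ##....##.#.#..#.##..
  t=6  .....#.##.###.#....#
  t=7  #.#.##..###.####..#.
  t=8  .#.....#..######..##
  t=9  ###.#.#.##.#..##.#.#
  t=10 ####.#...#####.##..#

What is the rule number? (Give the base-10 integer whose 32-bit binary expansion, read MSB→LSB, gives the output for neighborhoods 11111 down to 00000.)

2090379053

  ##### -> .   bit 31 = 0  t=0,i=12
  ####. -> #   bit 30 = 1  t=0,i=0
  ###.# -> #   bit 29 = 1  t=1,i=11
  ###.. -> #   bit 28 = 1  t=0,i=1
  ##.## -> #   bit 27 = 1  t=0,i=9
  ##.#. -> #   bit 26 = 1  t=3,i=3
  ##..# -> .   bit 25 = 0  t=0,i=2
  ##... -> .   bit 24 = 0  t=0,i=15
  #.### -> #   bit 23 = 1  t=0,i=10
  #.##. -> .   bit 22 = 0  t=1,i=13
  #.#.# -> .   bit 21 = 0  t=2,i=19
  #.#.. -> #   bit 20 = 1  t=2,i=1
  #..## -> #   bit 19 = 1  t=0,i=6
  #..#. -> .   bit 18 = 0  t=0,i=3
  #...# -> .   bit 17 = 0  t=0,i=16
  #.... -> .   bit 16 = 0  t=2,i=14
  .#### -> #   bit 15 = 1  t=0,i=11
  .###. -> .   bit 14 = 0  t=1,i=0
  .##.# -> #   bit 13 = 1  t=0,i=8
  .##.. -> .   bit 12 = 0  t=1,i=14
  .#.## -> .   bit 11 = 0  t=1,i=18
  .#.#. -> #   bit 10 = 1  t=2,i=0
  .#..# -> #   bit 9 = 1  t=0,i=5
  .#... -> #   bit 8 = 1  t=4,i=11
  ..### -> .   bit 7 = 0  t=0,i=18
  ..##. -> .   bit 6 = 0  t=0,i=7
  ..#.# -> #   bit 5 = 1  t=1,i=17
  ..#.. -> .   bit 4 = 0  t=0,i=4
  ...## -> #   bit 3 = 1  t=0,i=17
  ...#. -> #   bit 2 = 1  t=2,i=16
  ....# -> .   bit 1 = 0  t=2,i=15
  ..... -> #   bit 0 = 1  t=4,i=6
  bits 01111100100110001010011100101101 = 2090379053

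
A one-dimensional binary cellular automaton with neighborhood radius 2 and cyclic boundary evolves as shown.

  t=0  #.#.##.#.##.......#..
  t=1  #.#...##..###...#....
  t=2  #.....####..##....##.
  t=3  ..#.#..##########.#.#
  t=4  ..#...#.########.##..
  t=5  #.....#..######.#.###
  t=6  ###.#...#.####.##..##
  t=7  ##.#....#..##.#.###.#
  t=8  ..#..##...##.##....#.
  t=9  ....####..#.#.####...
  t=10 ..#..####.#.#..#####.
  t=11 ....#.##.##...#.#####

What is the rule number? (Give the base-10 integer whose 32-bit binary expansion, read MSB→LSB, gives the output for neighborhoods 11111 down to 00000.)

3744043106

  ##### -> #   bit 31 = 1  t=3,i=9
  ####. -> #   bit 30 = 1  t=2,i=8
  ###.# -> .   bit 29 = 0  t=3,i=16
  ###.. -> #   bit 28 = 1  t=1,i=12
  ##.## -> #   bit 27 = 1  t=4,i=16
  ##.#. -> #   bit 26 = 1  t=0,i=6
  ##..# -> #   bit 25 = 1  t=1,i=8
  ##... -> #   bit 24 = 1  t=0,i=11
  #.### -> .   bit 23 = 0  t=4,i=8
  #.##. -> .   bit 22 = 0  t=0,i=4
  #.#.# -> #   bit 21 = 1  t=0,i=2
  #.#.. -> .   bit 20 = 0  t=1,i=2
  #..## -> #   bit 19 = 1  t=1,i=9
  #..#. -> .   bit 18 = 0  t=0,i=20
  #...# -> .   bit 17 = 0  t=1,i=4
  #.... -> #   bit 16 = 1  t=0,i=12
  .#### -> #   bit 15 = 1  t=2,i=7
  .###. -> .   bit 14 = 0  t=1,i=11
  .##.# -> .   bit 13 = 0  t=0,i=5
  .##.. -> #   bit 12 = 1  t=0,i=10
  .#.## -> .   bit 11 = 0  t=0,i=3
  .#.#. -> .   bit 10 = 0  t=0,i=1
  .#..# -> .   bit 9 = 0  t=0,i=19
  .#... -> .   bit 8 = 0  t=1,i=3
  ..### -> .   bit 7 = 0  t=1,i=10
  ..##. -> #   bit 6 = 1  t=1,i=6
  ..#.# -> #   bit 5 = 1  t=0,i=0
  ..#.. -> .   bit 4 = 0  t=0,i=18
  ...## -> .   bit 3 = 0  t=1,i=5
  ...#. -> .   bit 2 = 0  t=0,i=17
  ....# -> #   bit 1 = 1  t=0,i=16
  ..... -> .   bit 0 = 0  t=0,i=13
  bits 11011111001010011001000001100010 = 3744043106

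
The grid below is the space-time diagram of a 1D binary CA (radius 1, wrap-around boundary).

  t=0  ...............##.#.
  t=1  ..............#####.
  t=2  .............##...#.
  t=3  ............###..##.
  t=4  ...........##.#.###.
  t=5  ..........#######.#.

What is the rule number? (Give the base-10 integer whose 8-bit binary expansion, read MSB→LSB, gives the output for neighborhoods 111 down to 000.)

  [7] ### => .  t=1,i=15
  [6] ##. => #  t=0,i=16
  [5] #.# => #  t=0,i=17
  [4] #.. => .  t=0,i=19
  [3] .## => #  t=0,i=15
  [2] .#. => #  t=0,i=18
  [1] ..# => #  t=0,i=14
  [0] ... => .  t=0,i=0
  bits 01101110 = 110

110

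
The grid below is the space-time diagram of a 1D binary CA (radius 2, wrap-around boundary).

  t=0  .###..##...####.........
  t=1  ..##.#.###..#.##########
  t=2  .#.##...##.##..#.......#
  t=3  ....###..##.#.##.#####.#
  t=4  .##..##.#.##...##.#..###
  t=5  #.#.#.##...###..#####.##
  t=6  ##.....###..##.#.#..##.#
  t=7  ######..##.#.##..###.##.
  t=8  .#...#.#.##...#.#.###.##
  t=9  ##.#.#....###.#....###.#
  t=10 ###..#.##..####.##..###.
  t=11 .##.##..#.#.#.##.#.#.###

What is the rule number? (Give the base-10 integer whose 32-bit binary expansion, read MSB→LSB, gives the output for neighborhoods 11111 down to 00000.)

1025503795

  [31] ##### => .  t=1,i=16
  [30] ####. => .  t=0,i=13
  [29] ###.# => #  t=3,i=21
  [28] ###.. => #  t=0,i=3
  [27] ##.## => #  t=2,i=10
  [26] ##.#. => #  t=1,i=4
  [25] ##..# => .  t=0,i=4
  [24] ##... => #  t=0,i=8
  [23] #.### => .  t=1,i=7
  [22] #.##. => .  t=2,i=3
  [21] #.#.# => .  t=1,i=5
  [20] #.#.. => #  t=3,i=23
  [19] #..## => #  t=0,i=5
  [18] #..#. => #  t=1,i=11
  [17] #...# => #  t=0,i=9
  [16] #.... => #  t=0,i=16
  [15] .#### => #  t=0,i=12
  [14] .###. => #  t=0,i=2
  [13] .##.# => #  t=1,i=3
  [12] .##.. => #  t=0,i=7
  [11] .#.## => .  t=1,i=6
  [10] .#.#. => .  t=2,i=0
  [9] .#..# => #  t=4,i=19
  [8] .#... => .  t=2,i=16
  [7] ..### => .  t=0,i=1
  [6] ..##. => .  t=0,i=6
  [5] ..#.# => #  t=1,i=12
  [4] ..#.. => #  t=2,i=15
  [3] ...## => .  t=0,i=0
  [2] ...#. => .  t=2,i=22
  [1] ....# => #  t=0,i=23
  [0] ..... => #  t=0,i=17
  bits 00111101000111111111001000110011 = 1025503795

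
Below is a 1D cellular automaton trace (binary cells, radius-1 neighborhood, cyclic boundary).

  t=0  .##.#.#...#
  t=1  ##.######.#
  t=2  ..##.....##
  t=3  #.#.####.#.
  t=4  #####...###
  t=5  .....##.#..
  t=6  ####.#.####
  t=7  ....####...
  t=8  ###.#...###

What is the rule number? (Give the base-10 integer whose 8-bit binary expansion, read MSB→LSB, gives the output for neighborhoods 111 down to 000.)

61

  ###|.  b7=0 t=1,i=0
  ##.|.  b6=0 t=0,i=2
  #.#|#  b5=1 t=0,i=0
  #..|#  b4=1 t=0,i=7
  .##|#  b3=1 t=0,i=1
  .#.|#  b2=1 t=0,i=4
  ..#|.  b1=0 t=0,i=9
  ...|#  b0=1 t=0,i=8
  bits 00111101 = 61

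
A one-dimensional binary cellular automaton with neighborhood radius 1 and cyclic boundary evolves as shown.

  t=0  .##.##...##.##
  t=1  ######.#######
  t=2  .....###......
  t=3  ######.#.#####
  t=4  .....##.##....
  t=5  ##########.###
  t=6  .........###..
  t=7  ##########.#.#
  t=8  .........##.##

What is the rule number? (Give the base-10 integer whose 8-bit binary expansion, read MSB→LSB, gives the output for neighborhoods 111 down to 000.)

107

  ###|.  b7=0 t=1,i=0
  ##.|#  b6=1 t=0,i=2
  #.#|#  b5=1 t=0,i=0
  #..|.  b4=0 t=0,i=6
  .##|#  b3=1 t=0,i=1
  .#.|.  b2=0 t=3,i=7
  ..#|#  b1=1 t=0,i=8
  ...|#  b0=1 t=0,i=7
  bits 01101011 = 107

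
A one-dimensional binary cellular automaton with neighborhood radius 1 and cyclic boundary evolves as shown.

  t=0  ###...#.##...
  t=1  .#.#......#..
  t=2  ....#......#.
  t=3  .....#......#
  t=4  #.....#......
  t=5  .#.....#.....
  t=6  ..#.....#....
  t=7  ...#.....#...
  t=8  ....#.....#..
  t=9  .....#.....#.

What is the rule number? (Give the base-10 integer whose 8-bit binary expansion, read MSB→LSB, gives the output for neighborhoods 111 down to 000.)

  nb ###: next=#  (t=0,i=1, bit7=1)
  nb ##.: next=.  (t=0,i=2, bit6=0)
  nb #.#: next=.  (t=0,i=7, bit5=0)
  nb #..: next=#  (t=0,i=3, bit4=1)
  nb .##: next=.  (t=0,i=0, bit3=0)
  nb .#.: next=.  (t=0,i=6, bit2=0)
  nb ..#: next=.  (t=0,i=5, bit1=0)
  nb ...: next=.  (t=0,i=4, bit0=0)
  bits 10010000 = 144

144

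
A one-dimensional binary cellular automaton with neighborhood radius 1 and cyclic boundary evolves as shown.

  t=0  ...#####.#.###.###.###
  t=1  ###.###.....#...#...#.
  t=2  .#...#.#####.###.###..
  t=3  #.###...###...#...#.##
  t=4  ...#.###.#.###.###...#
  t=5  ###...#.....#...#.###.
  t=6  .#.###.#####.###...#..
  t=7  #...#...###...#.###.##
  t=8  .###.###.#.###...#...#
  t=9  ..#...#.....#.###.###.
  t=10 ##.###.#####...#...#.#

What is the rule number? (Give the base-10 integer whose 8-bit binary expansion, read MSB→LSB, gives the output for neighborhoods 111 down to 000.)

  ### -> #   bit 7 = 1  t=0,i=4
  ##. -> .   bit 6 = 0  t=0,i=7
  #.# -> .   bit 5 = 0  t=0,i=8
  #.. -> #   bit 4 = 1  t=0,i=0
  .## -> .   bit 3 = 0  t=0,i=3
  .#. -> .   bit 2 = 0  t=0,i=9
  ..# -> #   bit 1 = 1  t=0,i=2
  ... -> #   bit 0 = 1  t=0,i=1
  bits 10010011 = 147

147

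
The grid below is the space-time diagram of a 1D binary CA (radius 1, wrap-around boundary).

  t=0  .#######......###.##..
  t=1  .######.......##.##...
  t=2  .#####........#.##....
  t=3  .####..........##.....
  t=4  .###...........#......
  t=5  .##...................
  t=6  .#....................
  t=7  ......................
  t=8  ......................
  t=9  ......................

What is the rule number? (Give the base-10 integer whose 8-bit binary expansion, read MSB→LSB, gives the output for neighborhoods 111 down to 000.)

  [7] ### => #  t=0,i=2
  [6] ##. => .  t=0,i=7
  [5] #.# => #  t=0,i=17
  [4] #.. => .  t=0,i=8
  [3] .## => #  t=0,i=1
  [2] .#. => .  t=2,i=14
  [1] ..# => .  t=0,i=0
  [0] ... => .  t=0,i=9
  bits 10101000 = 168

168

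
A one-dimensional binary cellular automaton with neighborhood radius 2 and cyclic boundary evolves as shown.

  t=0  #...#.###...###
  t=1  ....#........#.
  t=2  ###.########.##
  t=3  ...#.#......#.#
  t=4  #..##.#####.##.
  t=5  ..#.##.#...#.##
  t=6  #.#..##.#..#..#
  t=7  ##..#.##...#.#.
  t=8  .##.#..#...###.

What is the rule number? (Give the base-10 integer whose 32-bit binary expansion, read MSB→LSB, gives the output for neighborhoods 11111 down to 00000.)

237614387

  nb #####: next=.  (t=2,i=0, bit31=0)
  nb ####.: next=.  (t=0,i=14, bit30=0)
  nb ###.#: next=.  (t=2,i=2, bit29=0)
  nb ###..: next=.  (t=0,i=0, bit28=0)
  nb ##.##: next=#  (t=2,i=3, bit27=1)
  nb ##.#.: next=#  (t=4,i=14, bit26=1)
  nb ##..#: next=#  (t=5,i=0, bit25=1)
  nb ##...: next=.  (t=0,i=1, bit24=0)
  nb #.###: next=.  (t=0,i=6, bit23=0)
  nb #.##.: next=.  (t=4,i=12, bit22=0)
  nb #.#.#: next=#  (t=7,i=13, bit21=1)
  nb #.#..: next=.  (t=3,i=5, bit20=0)
  nb #..##: next=#  (t=4,i=2, bit19=1)
  nb #..#.: next=.  (t=5,i=1, bit18=0)
  nb #...#: next=.  (t=0,i=2, bit17=0)
  nb #....: next=#  (t=1,i=0, bit16=1)
  nb .####: next=#  (t=0,i=13, bit15=1)
  nb .###.: next=.  (t=0,i=7, bit14=0)
  nb .##.#: next=#  (t=4,i=4, bit13=1)
  nb .##..: next=#  (t=5,i=14, bit12=1)
  nb .#.##: next=.  (t=0,i=5, bit11=0)
  nb .#.#.: next=#  (t=3,i=4, bit10=1)
  nb .#..#: next=.  (t=4,i=1, bit9=0)
  nb .#...: next=#  (t=1,i=5, bit8=1)
  nb ..###: next=.  (t=0,i=12, bit7=0)
  nb ..##.: next=.  (t=4,i=3, bit6=0)
  nb ..#.#: next=#  (t=0,i=4, bit5=1)
  nb ..#..: next=#  (t=1,i=4, bit4=1)
  nb ...##: next=.  (t=0,i=11, bit3=0)
  nb ...#.: next=.  (t=0,i=3, bit2=0)
  nb ....#: next=#  (t=1,i=2, bit1=1)
  nb .....: next=#  (t=1,i=1, bit0=1)
  bits 00001110001010011011010100110011 = 237614387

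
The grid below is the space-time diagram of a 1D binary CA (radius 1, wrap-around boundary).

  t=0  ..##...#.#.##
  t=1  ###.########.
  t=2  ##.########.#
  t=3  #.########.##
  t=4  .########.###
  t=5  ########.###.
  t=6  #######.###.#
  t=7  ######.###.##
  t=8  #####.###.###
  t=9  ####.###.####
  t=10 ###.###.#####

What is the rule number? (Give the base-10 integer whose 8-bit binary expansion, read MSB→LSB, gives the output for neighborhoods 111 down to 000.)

  [7] ### => #  t=1,i=1
  [6] ##. => .  t=0,i=3
  [5] #.# => #  t=0,i=8
  [4] #.. => #  t=0,i=0
  [3] .## => #  t=0,i=2
  [2] .#. => #  t=0,i=7
  [1] ..# => #  t=0,i=1
  [0] ... => #  t=0,i=5
  bits 10111111 = 191

191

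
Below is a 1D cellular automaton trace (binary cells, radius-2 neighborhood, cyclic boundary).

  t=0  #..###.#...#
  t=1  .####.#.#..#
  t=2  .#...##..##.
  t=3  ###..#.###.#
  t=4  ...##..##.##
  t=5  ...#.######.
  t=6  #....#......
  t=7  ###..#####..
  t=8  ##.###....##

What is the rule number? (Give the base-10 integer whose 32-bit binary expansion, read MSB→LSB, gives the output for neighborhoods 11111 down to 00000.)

  ##### -> .   bit 31 = 0  t=5,i=7
  ####. -> .   bit 30 = 0  t=1,i=3
  ###.# -> .   bit 29 = 0  t=0,i=5
  ###.. -> .   bit 28 = 0  t=3,i=2
  ##.## -> #   bit 27 = 1  t=3,i=10
  ##.#. -> #   bit 26 = 1  t=0,i=6
  ##..# -> #   bit 25 = 1  t=0,i=1
  ##... -> .   bit 24 = 0  t=4,i=0
  #.### -> #   bit 23 = 1  t=1,i=1
  #.##. -> #   bit 22 = 1  t=4,i=10
  #.#.# -> #   bit 21 = 1  t=1,i=6
  #.#.. -> .   bit 20 = 0  t=0,i=7
  #..## -> #   bit 19 = 1  t=0,i=2
  #..#. -> #   bit 18 = 1  t=1,i=10
  #...# -> .   bit 17 = 0  t=0,i=9
  #.... -> #   bit 16 = 1  t=5,i=0
  .#### -> .   bit 15 = 0  t=1,i=2
  .###. -> #   bit 14 = 1  t=0,i=4
  .##.# -> #   bit 13 = 1  t=4,i=8
  .##.. -> .   bit 12 = 0  t=0,i=0
  .#.## -> .   bit 11 = 0  t=1,i=0
  .#.#. -> .   bit 10 = 0  t=1,i=7
  .#..# -> #   bit 9 = 1  t=1,i=9
  .#... -> #   bit 8 = 1  t=0,i=8
  ..### -> #   bit 7 = 1  t=0,i=3
  ..##. -> #   bit 6 = 1  t=0,i=11
  ..#.# -> .   bit 5 = 0  t=1,i=11
  ..#.. -> #   bit 4 = 1  t=2,i=1
  ...## -> .   bit 3 = 0  t=0,i=10
  ...#. -> .   bit 2 = 0  t=5,i=2
  ....# -> .   bit 1 = 0  t=5,i=1
  ..... -> #   bit 0 = 1  t=6,i=8
  bits 00001110111011010110001111010001 = 250438609

250438609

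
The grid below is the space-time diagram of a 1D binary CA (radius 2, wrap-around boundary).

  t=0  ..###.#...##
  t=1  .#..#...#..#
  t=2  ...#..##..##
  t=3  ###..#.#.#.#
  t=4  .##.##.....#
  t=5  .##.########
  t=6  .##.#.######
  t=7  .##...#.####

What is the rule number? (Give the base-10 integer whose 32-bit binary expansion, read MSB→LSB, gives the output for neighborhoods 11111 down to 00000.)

  ##### -> #   bit 31 = 1  t=5,i=6
  ####. -> #   bit 30 = 1  t=3,i=1
  ###.# -> #   bit 29 = 1  t=0,i=4
  ###.. -> #   bit 28 = 1  t=3,i=2
  ##.## -> .   bit 27 = 0  t=4,i=3
  ##.#. -> .   bit 26 = 0  t=0,i=5
  ##..# -> .   bit 25 = 0  t=0,i=0
  ##... -> #   bit 24 = 1  t=2,i=0
  #.### -> #   bit 23 = 1  t=3,i=11
  #.##. -> #   bit 22 = 1  t=4,i=1
  #.#.# -> .   bit 21 = 0  t=3,i=7
  #.#.. -> .   bit 20 = 0  t=0,i=6
  #..## -> #   bit 19 = 1  t=0,i=1
  #..#. -> #   bit 18 = 1  t=1,i=3
  #...# -> #   bit 17 = 1  t=0,i=8
  #.... -> #   bit 16 = 1  t=4,i=7
  .#### -> .   bit 15 = 0  t=3,i=0
  .###. -> .   bit 14 = 0  t=0,i=3
  .##.# -> #   bit 13 = 1  t=4,i=2
  .##.. -> #   bit 12 = 1  t=0,i=11
  .#.## -> .   bit 11 = 0  t=3,i=10
  .#.#. -> .   bit 10 = 0  t=1,i=0
  .#..# -> .   bit 9 = 0  t=1,i=2
  .#... -> .   bit 8 = 0  t=0,i=7
  ..### -> .   bit 7 = 0  t=0,i=2
  ..##. -> .   bit 6 = 0  t=0,i=10
  ..#.# -> #   bit 5 = 1  t=1,i=11
  ..#.. -> .   bit 4 = 0  t=1,i=4
  ...## -> .   bit 3 = 0  t=0,i=9
  ...#. -> #   bit 2 = 1  t=1,i=7
  ....# -> #   bit 1 = 1  t=4,i=9
  ..... -> #   bit 0 = 1  t=4,i=8
  bits 11110001110011110011000000100111 = 4056887335

4056887335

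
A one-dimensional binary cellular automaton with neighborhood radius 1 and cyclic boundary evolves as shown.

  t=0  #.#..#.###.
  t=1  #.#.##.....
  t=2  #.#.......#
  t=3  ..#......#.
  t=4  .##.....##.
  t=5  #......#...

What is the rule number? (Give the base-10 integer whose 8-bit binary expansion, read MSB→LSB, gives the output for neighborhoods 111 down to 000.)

  ###|.  b7=0 t=0,i=8
  ##.|.  b6=0 t=0,i=9
  #.#|.  b5=0 t=0,i=1
  #..|.  b4=0 t=0,i=3
  .##|.  b3=0 t=0,i=7
  .#.|#  b2=1 t=0,i=0
  ..#|#  b1=1 t=0,i=4
  ...|.  b0=0 t=1,i=7
  bits 00000110 = 6

6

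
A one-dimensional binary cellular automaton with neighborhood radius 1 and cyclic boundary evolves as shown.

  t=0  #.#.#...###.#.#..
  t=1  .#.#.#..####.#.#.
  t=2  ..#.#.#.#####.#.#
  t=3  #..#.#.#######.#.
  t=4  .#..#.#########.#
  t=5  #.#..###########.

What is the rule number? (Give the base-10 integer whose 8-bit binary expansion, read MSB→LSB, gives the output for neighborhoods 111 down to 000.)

  nb ###: next=#  (t=0,i=9, bit7=1)
  nb ##.: next=#  (t=0,i=10, bit6=1)
  nb #.#: next=#  (t=0,i=1, bit5=1)
  nb #..: next=#  (t=0,i=5, bit4=1)
  nb .##: next=#  (t=0,i=8, bit3=1)
  nb .#.: next=.  (t=0,i=0, bit2=0)
  nb ..#: next=.  (t=0,i=7, bit1=0)
  nb ...: next=.  (t=0,i=6, bit0=0)
  bits 11111000 = 248

248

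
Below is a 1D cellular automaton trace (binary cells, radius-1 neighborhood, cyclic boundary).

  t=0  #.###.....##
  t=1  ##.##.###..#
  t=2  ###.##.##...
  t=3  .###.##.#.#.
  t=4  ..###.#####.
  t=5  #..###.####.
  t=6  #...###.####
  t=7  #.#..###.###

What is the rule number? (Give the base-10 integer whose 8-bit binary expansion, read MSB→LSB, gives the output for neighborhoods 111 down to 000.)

229

  ### -> #   bit 7 = 1  t=0,i=3
  ##. -> #   bit 6 = 1  t=0,i=0
  #.# -> #   bit 5 = 1  t=0,i=1
  #.. -> .   bit 4 = 0  t=0,i=5
  .## -> .   bit 3 = 0  t=0,i=2
  .#. -> #   bit 2 = 1  t=3,i=8
  ..# -> .   bit 1 = 0  t=0,i=9
  ... -> #   bit 0 = 1  t=0,i=6
  bits 11100101 = 229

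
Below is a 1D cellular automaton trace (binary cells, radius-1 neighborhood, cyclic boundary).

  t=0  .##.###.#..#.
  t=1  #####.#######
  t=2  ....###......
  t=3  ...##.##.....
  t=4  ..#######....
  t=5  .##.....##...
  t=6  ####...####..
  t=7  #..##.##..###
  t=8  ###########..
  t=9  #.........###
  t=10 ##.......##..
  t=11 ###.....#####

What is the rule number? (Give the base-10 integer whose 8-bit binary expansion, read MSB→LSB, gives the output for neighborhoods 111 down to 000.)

126

  nb ###: next=.  (t=0,i=5, bit7=0)
  nb ##.: next=#  (t=0,i=2, bit6=1)
  nb #.#: next=#  (t=0,i=3, bit5=1)
  nb #..: next=#  (t=0,i=9, bit4=1)
  nb .##: next=#  (t=0,i=1, bit3=1)
  nb .#.: next=#  (t=0,i=8, bit2=1)
  nb ..#: next=#  (t=0,i=0, bit1=1)
  nb ...: next=.  (t=2,i=0, bit0=0)
  bits 01111110 = 126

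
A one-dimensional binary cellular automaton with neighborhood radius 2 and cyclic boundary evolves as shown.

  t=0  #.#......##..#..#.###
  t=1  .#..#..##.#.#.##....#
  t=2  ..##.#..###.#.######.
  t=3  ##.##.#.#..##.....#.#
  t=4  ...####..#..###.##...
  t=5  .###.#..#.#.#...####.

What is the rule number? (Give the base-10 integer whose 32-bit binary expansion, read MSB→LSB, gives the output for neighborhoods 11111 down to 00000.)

  nb #####: next=.  (t=2,i=16, bit31=0)
  nb ####.: next=#  (t=0,i=20, bit30=1)
  nb ###.#: next=.  (t=0,i=0, bit29=0)
  nb ###..: next=.  (t=2,i=19, bit28=0)
  nb ##.##: next=.  (t=3,i=2, bit27=0)
  nb ##.#.: next=#  (t=0,i=1, bit26=1)
  nb ##..#: next=.  (t=0,i=11, bit25=0)
  nb ##...: next=#  (t=1,i=16, bit24=1)
  nb #.###: next=.  (t=0,i=18, bit23=0)
  nb #.##.: next=#  (t=1,i=14, bit22=1)
  nb #.#.#: next=#  (t=1,i=10, bit21=1)
  nb #.#..: next=.  (t=0,i=2, bit20=0)
  nb #..##: next=.  (t=1,i=6, bit19=0)
  nb #..#.: next=#  (t=0,i=12, bit18=1)
  nb #...#: next=#  (t=2,i=0, bit17=1)
  nb #....: next=#  (t=0,i=4, bit16=1)
  nb .####: next=.  (t=0,i=19, bit15=0)
  nb .###.: next=.  (t=2,i=9, bit14=0)
  nb .##.#: next=#  (t=1,i=8, bit13=1)
  nb .##..: next=#  (t=0,i=10, bit12=1)
  nb .#.##: next=.  (t=0,i=17, bit11=0)
  nb .#.#.: next=.  (t=1,i=0, bit10=0)
  nb .#..#: next=#  (t=0,i=14, bit9=1)
  nb .#...: next=.  (t=0,i=3, bit8=0)
  nb ..###: next=#  (t=2,i=8, bit7=1)
  nb ..##.: next=.  (t=0,i=9, bit6=0)
  nb ..#.#: next=.  (t=0,i=16, bit5=0)
  nb ..#..: next=.  (t=0,i=13, bit4=0)
  nb ...##: next=#  (t=0,i=8, bit3=1)
  nb ...#.: next=#  (t=1,i=19, bit2=1)
  nb ....#: next=#  (t=0,i=7, bit1=1)
  nb .....: next=.  (t=0,i=5, bit0=0)
  bits 01000101011001110011001010001110 = 1164391054

1164391054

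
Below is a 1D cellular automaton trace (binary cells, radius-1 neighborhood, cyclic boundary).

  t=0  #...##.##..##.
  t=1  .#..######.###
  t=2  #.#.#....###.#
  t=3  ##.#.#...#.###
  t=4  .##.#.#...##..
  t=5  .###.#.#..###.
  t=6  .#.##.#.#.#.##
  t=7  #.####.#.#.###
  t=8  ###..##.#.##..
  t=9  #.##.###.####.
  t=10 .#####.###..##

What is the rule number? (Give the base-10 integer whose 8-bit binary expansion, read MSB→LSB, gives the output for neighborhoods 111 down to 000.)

  nb ###: next=.  (t=1,i=5, bit7=0)
  nb ##.: next=#  (t=0,i=5, bit6=1)
  nb #.#: next=#  (t=0,i=6, bit5=1)
  nb #..: next=#  (t=0,i=1, bit4=1)
  nb .##: next=#  (t=0,i=4, bit3=1)
  nb .#.: next=.  (t=0,i=0, bit2=0)
  nb ..#: next=.  (t=0,i=3, bit1=0)
  nb ...: next=.  (t=0,i=2, bit0=0)
  bits 01111000 = 120

120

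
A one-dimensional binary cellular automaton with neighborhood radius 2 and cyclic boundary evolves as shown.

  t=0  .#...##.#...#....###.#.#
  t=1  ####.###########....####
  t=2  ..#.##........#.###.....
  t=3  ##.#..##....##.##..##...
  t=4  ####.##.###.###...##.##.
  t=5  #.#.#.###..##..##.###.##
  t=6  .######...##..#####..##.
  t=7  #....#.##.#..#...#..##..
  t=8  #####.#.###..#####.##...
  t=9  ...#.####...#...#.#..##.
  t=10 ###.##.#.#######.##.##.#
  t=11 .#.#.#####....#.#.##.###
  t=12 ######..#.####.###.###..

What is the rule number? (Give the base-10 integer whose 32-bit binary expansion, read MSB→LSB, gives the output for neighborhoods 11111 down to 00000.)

1304112470

  [31] ##### => .  t=1,i=0
  [30] ####. => #  t=1,i=2
  [29] ###.# => .  t=0,i=19
  [28] ###.. => .  t=1,i=15
  [27] ##.## => #  t=1,i=4
  [26] ##.#. => #  t=0,i=7
  [25] ##..# => .  t=3,i=17
  [24] ##... => #  t=1,i=16
  [23] #.### => #  t=1,i=5
  [22] #.##. => .  t=2,i=4
  [21] #.#.# => #  t=0,i=21
  [20] #.#.. => #  t=0,i=1
  [19] #..## => #  t=3,i=5
  [18] #..#. => .  t=7,i=12
  [17] #...# => #  t=0,i=3
  [16] #.... => #  t=0,i=14
  [15] .#### => .  t=1,i=6
  [14] .###. => .  t=0,i=18
  [13] .##.# => #  t=0,i=6
  [12] .##.. => .  t=2,i=5
  [11] .#.## => #  t=2,i=3
  [10] .#.#. => #  t=0,i=0
  [9] .#..# => .  t=3,i=4
  [8] .#... => #  t=0,i=2
  [7] ..### => .  t=0,i=17
  [6] ..##. => #  t=0,i=5
  [5] ..#.# => .  t=2,i=2
  [4] ..#.. => #  t=0,i=12
  [3] ...## => .  t=0,i=4
  [2] ...#. => #  t=0,i=11
  [1] ....# => #  t=0,i=15
  [0] ..... => .  t=2,i=8
  bits 01001101101110110010110101010110 = 1304112470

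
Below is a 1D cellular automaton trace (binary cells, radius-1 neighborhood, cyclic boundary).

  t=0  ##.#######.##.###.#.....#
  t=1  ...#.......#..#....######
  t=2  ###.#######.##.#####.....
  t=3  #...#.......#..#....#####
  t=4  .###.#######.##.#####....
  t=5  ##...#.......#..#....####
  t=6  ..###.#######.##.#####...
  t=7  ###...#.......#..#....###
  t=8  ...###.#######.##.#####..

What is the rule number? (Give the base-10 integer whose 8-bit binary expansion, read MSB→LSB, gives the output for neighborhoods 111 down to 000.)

27

  [7] ### => .  t=0,i=0
  [6] ##. => .  t=0,i=1
  [5] #.# => .  t=0,i=2
  [4] #.. => #  t=0,i=19
  [3] .## => #  t=0,i=3
  [2] .#. => .  t=0,i=18
  [1] ..# => #  t=0,i=23
  [0] ... => #  t=0,i=20
  bits 00011011 = 27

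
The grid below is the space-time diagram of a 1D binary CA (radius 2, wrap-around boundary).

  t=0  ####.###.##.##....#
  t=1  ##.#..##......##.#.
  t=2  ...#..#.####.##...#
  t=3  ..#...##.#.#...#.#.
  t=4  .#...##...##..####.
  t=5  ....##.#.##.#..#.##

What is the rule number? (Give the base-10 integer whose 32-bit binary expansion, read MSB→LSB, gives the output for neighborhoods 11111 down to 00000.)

3004288109

  #####|#  b31=1 t=0,i=1
  ####.|.  b30=0 t=0,i=2
  ###.#|#  b29=1 t=0,i=3
  ###..|#  b28=1 t=4,i=17
  ##.##|.  b27=0 t=0,i=4
  ##.#.|.  b26=0 t=1,i=2
  ##..#|#  b25=1 t=4,i=12
  ##...|#  b24=1 t=0,i=14
  #.###|.  b23=0 t=0,i=5
  #.##.|.  b22=0 t=0,i=9
  #.#.#|.  b21=0 t=1,i=17
  #.#..|#  b20=1 t=1,i=3
  #..##|.  b19=0 t=1,i=5
  #..#.|.  b18=0 t=2,i=5
  #...#|.  b17=0 t=2,i=1
  #....|#  b16=1 t=0,i=15
  .####|#  b15=1 t=0,i=0
  .###.|#  b14=1 t=0,i=6
  .##.#|.  b13=0 t=0,i=10
  .##..|.  b12=0 t=0,i=13
  .#.##|#  b11=1 t=1,i=18
  .#.#.|#  b10=1 t=3,i=10
  .#..#|.  b9=0 t=1,i=4
  .#...|.  b8=0 t=2,i=0
  ..###|.  b7=0 t=0,i=18
  ..##.|#  b6=1 t=1,i=6
  ..#.#|#  b5=1 t=2,i=6
  ..#..|.  b4=0 t=2,i=3
  ...##|#  b3=1 t=0,i=17
  ...#.|#  b2=1 t=2,i=2
  ....#|.  b1=0 t=0,i=16
  .....|#  b0=1 t=1,i=10
  bits 10110011000100011100110001101101 = 3004288109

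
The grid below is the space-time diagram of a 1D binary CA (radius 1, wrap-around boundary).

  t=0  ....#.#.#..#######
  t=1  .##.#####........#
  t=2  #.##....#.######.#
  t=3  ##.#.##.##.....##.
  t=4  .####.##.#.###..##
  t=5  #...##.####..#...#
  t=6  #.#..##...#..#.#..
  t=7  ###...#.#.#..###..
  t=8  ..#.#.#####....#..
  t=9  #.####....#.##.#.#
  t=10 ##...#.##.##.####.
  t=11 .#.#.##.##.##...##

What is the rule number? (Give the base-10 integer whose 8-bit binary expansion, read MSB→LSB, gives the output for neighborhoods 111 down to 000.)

101

  [7] ### => .  t=0,i=12
  [6] ##. => #  t=0,i=17
  [5] #.# => #  t=0,i=5
  [4] #.. => .  t=0,i=0
  [3] .## => .  t=0,i=11
  [2] .#. => #  t=0,i=4
  [1] ..# => .  t=0,i=3
  [0] ... => #  t=0,i=1
  bits 01100101 = 101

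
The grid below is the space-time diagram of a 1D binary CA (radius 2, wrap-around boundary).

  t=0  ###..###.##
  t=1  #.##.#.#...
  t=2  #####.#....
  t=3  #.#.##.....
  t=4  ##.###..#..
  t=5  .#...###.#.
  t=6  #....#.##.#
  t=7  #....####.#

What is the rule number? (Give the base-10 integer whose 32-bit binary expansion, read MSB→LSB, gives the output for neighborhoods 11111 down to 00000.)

3057925793

  [31] ##### => #  t=0,i=0
  [30] ####. => .  t=0,i=1
  [29] ###.# => #  t=0,i=7
  [28] ###.. => #  t=0,i=2
  [27] ##.## => .  t=0,i=8
  [26] ##.#. => #  t=1,i=4
  [25] ##..# => #  t=0,i=3
  [24] ##... => .  t=3,i=6
  [23] #.### => .  t=0,i=9
  [22] #.##. => #  t=1,i=2
  [21] #.#.# => .  t=1,i=5
  [20] #.#.. => .  t=1,i=7
  [19] #..## => .  t=0,i=4
  [18] #..#. => #  t=4,i=7
  [17] #...# => .  t=1,i=9
  [16] #.... => .  t=2,i=8
  [15] .#### => .  t=0,i=10
  [14] .###. => .  t=0,i=6
  [13] .##.# => #  t=1,i=3
  [12] .##.. => #  t=3,i=5
  [11] .#.## => #  t=1,i=1
  [10] .#.#. => #  t=1,i=6
  [9] .#..# => #  t=4,i=9
  [8] .#... => .  t=1,i=8
  [7] ..### => #  t=0,i=5
  [6] ..##. => .  t=4,i=0
  [5] ..#.# => #  t=1,i=0
  [4] ..#.. => .  t=4,i=8
  [3] ...## => .  t=2,i=10
  [2] ...#. => .  t=1,i=10
  [1] ....# => .  t=2,i=9
  [0] ..... => #  t=3,i=8
  bits 10110110010001000011111010100001 = 3057925793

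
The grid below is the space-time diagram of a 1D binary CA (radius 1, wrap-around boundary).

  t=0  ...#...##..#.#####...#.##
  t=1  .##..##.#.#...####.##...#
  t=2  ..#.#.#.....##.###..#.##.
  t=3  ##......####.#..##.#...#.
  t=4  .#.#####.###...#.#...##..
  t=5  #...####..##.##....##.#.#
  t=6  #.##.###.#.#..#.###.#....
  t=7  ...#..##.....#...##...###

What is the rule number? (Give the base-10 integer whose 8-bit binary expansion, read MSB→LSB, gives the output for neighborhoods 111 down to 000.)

195

  ###|#  b7=1 t=0,i=14
  ##.|#  b6=1 t=0,i=8
  #.#|.  b5=0 t=0,i=12
  #..|.  b4=0 t=0,i=0
  .##|.  b3=0 t=0,i=7
  .#.|.  b2=0 t=0,i=3
  ..#|#  b1=1 t=0,i=2
  ...|#  b0=1 t=0,i=1
  bits 11000011 = 195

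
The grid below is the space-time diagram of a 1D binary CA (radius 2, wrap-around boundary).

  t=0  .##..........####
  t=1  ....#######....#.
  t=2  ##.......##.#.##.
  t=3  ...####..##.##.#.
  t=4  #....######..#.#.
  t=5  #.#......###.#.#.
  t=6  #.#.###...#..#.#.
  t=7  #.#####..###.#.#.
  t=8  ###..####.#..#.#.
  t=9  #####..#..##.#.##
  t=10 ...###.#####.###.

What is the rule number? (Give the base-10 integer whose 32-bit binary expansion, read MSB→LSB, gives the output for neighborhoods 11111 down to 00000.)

  [31] ##### => .  t=1,i=6
  [30] ####. => #  t=0,i=15
  [29] ###.# => .  t=0,i=16
  [28] ###.. => #  t=1,i=10
  [27] ##.## => .  t=0,i=0
  [26] ##.#. => .  t=2,i=11
  [25] ##..# => #  t=3,i=7
  [24] ##... => .  t=0,i=3
  [23] #.### => #  t=6,i=4
  [22] #.##. => .  t=0,i=1
  [21] #.#.# => #  t=2,i=12
  [20] #.#.. => #  t=3,i=15
  [19] #..## => #  t=3,i=8
  [18] #..#. => .  t=4,i=12
  [17] #...# => .  t=6,i=8
  [16] #.... => #  t=0,i=4
  [15] .#### => .  t=0,i=14
  [14] .###. => #  t=5,i=10
  [13] .##.# => #  t=2,i=10
  [12] .##.. => .  t=0,i=2
  [11] .#.## => #  t=2,i=13
  [10] .#.#. => .  t=4,i=14
  [9] .#..# => #  t=6,i=11
  [8] .#... => .  t=1,i=16
  [7] ..### => .  t=0,i=13
  [6] ..##. => #  t=2,i=9
  [5] ..#.# => #  t=4,i=13
  [4] ..#.. => #  t=1,i=15
  [3] ...## => .  t=0,i=12
  [2] ...#. => #  t=1,i=14
  [1] ....# => .  t=0,i=11
  [0] ..... => #  t=0,i=5
  bits 01010010101110010110101001110101 = 1387883125

1387883125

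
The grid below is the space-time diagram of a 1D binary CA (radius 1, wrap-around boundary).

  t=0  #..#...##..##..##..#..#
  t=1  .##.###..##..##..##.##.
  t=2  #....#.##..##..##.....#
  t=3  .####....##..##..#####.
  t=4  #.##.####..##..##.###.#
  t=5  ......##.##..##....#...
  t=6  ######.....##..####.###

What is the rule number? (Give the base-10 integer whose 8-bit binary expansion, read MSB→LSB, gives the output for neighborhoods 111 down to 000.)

147

  ###|#  b7=1 t=1,i=5
  ##.|.  b6=0 t=0,i=0
  #.#|.  b5=0 t=1,i=3
  #..|#  b4=1 t=0,i=1
  .##|.  b3=0 t=0,i=7
  .#.|.  b2=0 t=0,i=3
  ..#|#  b1=1 t=0,i=2
  ...|#  b0=1 t=0,i=5
  bits 10010011 = 147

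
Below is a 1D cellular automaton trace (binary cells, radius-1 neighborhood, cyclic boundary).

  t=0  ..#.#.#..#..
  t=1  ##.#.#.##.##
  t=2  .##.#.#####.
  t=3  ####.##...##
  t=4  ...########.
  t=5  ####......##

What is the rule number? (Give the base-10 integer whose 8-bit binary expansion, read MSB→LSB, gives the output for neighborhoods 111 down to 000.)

  ### -> .   bit 7 = 0  t=1,i=0
  ##. -> #   bit 6 = 1  t=1,i=1
  #.# -> #   bit 5 = 1  t=0,i=3
  #.. -> #   bit 4 = 1  t=0,i=7
  .## -> #   bit 3 = 1  t=1,i=7
  .#. -> .   bit 2 = 0  t=0,i=2
  ..# -> #   bit 1 = 1  t=0,i=1
  ... -> #   bit 0 = 1  t=0,i=0
  bits 01111011 = 123

123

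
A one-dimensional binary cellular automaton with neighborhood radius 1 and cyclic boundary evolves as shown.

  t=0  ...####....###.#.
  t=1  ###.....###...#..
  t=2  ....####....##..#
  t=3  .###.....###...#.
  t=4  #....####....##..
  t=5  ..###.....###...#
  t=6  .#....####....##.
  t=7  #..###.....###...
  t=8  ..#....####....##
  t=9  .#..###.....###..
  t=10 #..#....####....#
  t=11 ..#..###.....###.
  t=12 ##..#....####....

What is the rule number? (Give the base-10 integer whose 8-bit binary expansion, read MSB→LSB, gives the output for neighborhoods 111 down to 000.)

35

  [7] ### => .  t=0,i=4
  [6] ##. => .  t=0,i=6
  [5] #.# => #  t=0,i=14
  [4] #.. => .  t=0,i=7
  [3] .## => .  t=0,i=3
  [2] .#. => .  t=0,i=15
  [1] ..# => #  t=0,i=2
  [0] ... => #  t=0,i=0
  bits 00100011 = 35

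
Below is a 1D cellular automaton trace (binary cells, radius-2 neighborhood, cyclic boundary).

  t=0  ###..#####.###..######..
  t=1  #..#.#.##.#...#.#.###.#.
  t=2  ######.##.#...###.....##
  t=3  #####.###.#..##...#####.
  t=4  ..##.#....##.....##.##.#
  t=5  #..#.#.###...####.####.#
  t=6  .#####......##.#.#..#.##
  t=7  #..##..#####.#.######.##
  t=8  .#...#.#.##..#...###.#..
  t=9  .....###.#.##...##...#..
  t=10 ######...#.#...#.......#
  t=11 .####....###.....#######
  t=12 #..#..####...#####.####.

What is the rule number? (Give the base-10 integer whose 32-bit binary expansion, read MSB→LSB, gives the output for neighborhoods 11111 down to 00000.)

3396675243

  [31] ##### => #  t=0,i=7
  [30] ####. => #  t=0,i=8
  [29] ###.# => .  t=0,i=9
  [28] ###.. => .  t=0,i=2
  [27] ##.## => #  t=0,i=10
  [26] ##.#. => .  t=1,i=9
  [25] ##..# => #  t=0,i=3
  [24] ##... => .  t=2,i=17
  [23] #.### => .  t=0,i=11
  [22] #.##. => #  t=1,i=7
  [21] #.#.# => #  t=1,i=5
  [20] #.#.. => #  t=1,i=0
  [19] #..## => .  t=0,i=4
  [18] #..#. => #  t=1,i=2
  [17] #...# => .  t=1,i=12
  [16] #.... => #  t=2,i=18
  [15] .#### => .  t=0,i=6
  [14] .###. => .  t=0,i=1
  [13] .##.# => #  t=1,i=8
  [12] .##.. => .  t=3,i=14
  [11] .#.## => .  t=1,i=6
  [10] .#.#. => #  t=1,i=4
  [9] .#..# => #  t=1,i=1
  [8] .#... => .  t=1,i=11
  [7] ..### => #  t=0,i=0
  [6] ..##. => .  t=3,i=13
  [5] ..#.# => #  t=1,i=3
  [4] ..#.. => .  t=8,i=1
  [3] ...## => #  t=2,i=13
  [2] ...#. => .  t=1,i=13
  [1] ....# => #  t=2,i=20
  [0] ..... => #  t=2,i=19
  bits 11001010011101010010011010101011 = 3396675243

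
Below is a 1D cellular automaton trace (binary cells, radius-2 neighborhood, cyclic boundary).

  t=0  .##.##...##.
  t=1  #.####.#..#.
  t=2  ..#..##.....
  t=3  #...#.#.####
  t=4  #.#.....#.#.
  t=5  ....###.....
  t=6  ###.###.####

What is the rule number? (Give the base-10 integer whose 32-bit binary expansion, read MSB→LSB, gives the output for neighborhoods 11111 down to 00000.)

  ##### -> #   bit 31 = 1  t=3,i=10
  ####. -> .   bit 30 = 0  t=1,i=4
  ###.# -> #   bit 29 = 1  t=1,i=5
  ###.. -> #   bit 28 = 1  t=3,i=0
  ##.## -> #   bit 27 = 1  t=0,i=3
  ##.#. -> #   bit 26 = 1  t=1,i=6
  ##..# -> .   bit 25 = 0  t=0,i=11
  ##... -> .   bit 24 = 0  t=0,i=6
  #.### -> #   bit 23 = 1  t=1,i=2
  #.##. -> #   bit 22 = 1  t=0,i=4
  #.#.# -> .   bit 21 = 0  t=1,i=0
  #.#.. -> .   bit 20 = 0  t=1,i=7
  #..## -> #   bit 19 = 1  t=0,i=0
  #..#. -> .   bit 18 = 0  t=1,i=9
  #...# -> #   bit 17 = 1  t=0,i=7
  #.... -> #   bit 16 = 1  t=2,i=8
  .#### -> .   bit 15 = 0  t=1,i=3
  .###. -> #   bit 14 = 1  t=5,i=5
  .##.# -> #   bit 13 = 1  t=0,i=2
  .##.. -> #   bit 12 = 1  t=0,i=5
  .#.## -> .   bit 11 = 0  t=1,i=1
  .#.#. -> .   bit 10 = 0  t=1,i=11
  .#..# -> .   bit 9 = 0  t=1,i=8
  .#... -> .   bit 8 = 0  t=4,i=3
  ..### -> #   bit 7 = 1  t=5,i=4
  ..##. -> .   bit 6 = 0  t=0,i=1
  ..#.# -> .   bit 5 = 0  t=1,i=10
  ..#.. -> .   bit 4 = 0  t=2,i=2
  ...## -> .   bit 3 = 0  t=0,i=8
  ...#. -> .   bit 2 = 0  t=2,i=1
  ....# -> #   bit 1 = 1  t=2,i=0
  ..... -> #   bit 0 = 1  t=2,i=9
  bits 10111100110010110111000010000011 = 3167449219

3167449219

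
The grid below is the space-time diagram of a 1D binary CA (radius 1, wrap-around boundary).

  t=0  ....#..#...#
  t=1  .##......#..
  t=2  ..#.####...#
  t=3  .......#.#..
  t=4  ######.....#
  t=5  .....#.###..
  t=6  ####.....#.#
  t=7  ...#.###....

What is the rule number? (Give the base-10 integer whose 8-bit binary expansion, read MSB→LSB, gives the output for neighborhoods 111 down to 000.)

  ###|.  b7=0 t=2,i=5
  ##.|#  b6=1 t=1,i=2
  #.#|.  b5=0 t=2,i=3
  #..|.  b4=0 t=0,i=0
  .##|.  b3=0 t=1,i=1
  .#.|.  b2=0 t=0,i=4
  ..#|.  b1=0 t=0,i=3
  ...|#  b0=1 t=0,i=1
  bits 01000001 = 65

65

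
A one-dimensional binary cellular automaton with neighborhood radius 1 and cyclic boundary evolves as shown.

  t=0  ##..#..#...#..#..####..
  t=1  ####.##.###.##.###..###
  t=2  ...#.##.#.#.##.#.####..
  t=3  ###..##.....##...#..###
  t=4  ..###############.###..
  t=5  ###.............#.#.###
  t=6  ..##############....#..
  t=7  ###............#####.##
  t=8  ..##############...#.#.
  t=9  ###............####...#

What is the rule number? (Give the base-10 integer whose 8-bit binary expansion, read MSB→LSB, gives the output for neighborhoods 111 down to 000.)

  ### -> .   bit 7 = 0  t=0,i=18
  ##. -> #   bit 6 = 1  t=0,i=1
  #.# -> .   bit 5 = 0  t=1,i=4
  #.. -> #   bit 4 = 1  t=0,i=2
  .## -> #   bit 3 = 1  t=0,i=0
  .#. -> .   bit 2 = 0  t=0,i=4
  ..# -> #   bit 1 = 1  t=0,i=3
  ... -> #   bit 0 = 1  t=0,i=9
  bits 01011011 = 91

91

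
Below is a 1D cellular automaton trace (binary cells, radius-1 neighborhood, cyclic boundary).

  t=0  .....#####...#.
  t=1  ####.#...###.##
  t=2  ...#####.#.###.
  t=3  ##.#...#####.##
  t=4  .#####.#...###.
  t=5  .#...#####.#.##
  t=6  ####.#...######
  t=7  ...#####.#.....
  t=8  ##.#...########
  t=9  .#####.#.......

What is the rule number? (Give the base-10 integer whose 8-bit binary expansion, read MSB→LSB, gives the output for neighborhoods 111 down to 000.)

  ###|.  b7=0 t=0,i=6
  ##.|#  b6=1 t=0,i=9
  #.#|#  b5=1 t=1,i=4
  #..|#  b4=1 t=0,i=10
  .##|#  b3=1 t=0,i=5
  .#.|#  b2=1 t=0,i=13
  ..#|.  b1=0 t=0,i=4
  ...|#  b0=1 t=0,i=0
  bits 01111101 = 125

125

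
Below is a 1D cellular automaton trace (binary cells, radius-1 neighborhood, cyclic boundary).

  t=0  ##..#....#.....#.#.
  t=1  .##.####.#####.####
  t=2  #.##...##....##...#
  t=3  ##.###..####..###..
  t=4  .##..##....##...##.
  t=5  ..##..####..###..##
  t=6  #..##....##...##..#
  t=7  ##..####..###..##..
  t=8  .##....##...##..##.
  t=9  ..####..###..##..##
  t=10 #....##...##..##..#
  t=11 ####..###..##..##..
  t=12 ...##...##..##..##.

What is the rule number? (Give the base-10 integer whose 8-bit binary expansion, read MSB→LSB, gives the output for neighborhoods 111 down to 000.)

  nb ###: next=.  (t=1,i=5, bit7=0)
  nb ##.: next=#  (t=0,i=1, bit6=1)
  nb #.#: next=#  (t=0,i=16, bit5=1)
  nb #..: next=#  (t=0,i=2, bit4=1)
  nb .##: next=.  (t=0,i=0, bit3=0)
  nb .#.: next=#  (t=0,i=4, bit2=1)
  nb ..#: next=.  (t=0,i=3, bit1=0)
  nb ...: next=#  (t=0,i=6, bit0=1)
  bits 01110101 = 117

117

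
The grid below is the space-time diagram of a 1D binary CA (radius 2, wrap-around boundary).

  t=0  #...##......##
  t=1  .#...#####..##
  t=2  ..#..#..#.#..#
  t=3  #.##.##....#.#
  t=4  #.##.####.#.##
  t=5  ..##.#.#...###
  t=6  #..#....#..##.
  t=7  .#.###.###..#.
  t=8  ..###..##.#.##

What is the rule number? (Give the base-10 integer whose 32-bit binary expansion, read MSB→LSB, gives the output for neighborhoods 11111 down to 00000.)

  nb #####: next=.  (t=1,i=7, bit31=0)
  nb ####.: next=#  (t=1,i=8, bit30=1)
  nb ###.#: next=.  (t=4,i=0, bit29=0)
  nb ###..: next=.  (t=0,i=0, bit28=0)
  nb ##.##: next=.  (t=3,i=1, bit27=0)
  nb ##.#.: next=.  (t=1,i=0, bit26=0)
  nb ##..#: next=#  (t=1,i=10, bit25=1)
  nb ##...: next=#  (t=0,i=1, bit24=1)
  nb #.###: next=#  (t=4,i=5, bit23=1)
  nb #.##.: next=#  (t=3,i=2, bit22=1)
  nb #.#.#: next=.  (t=4,i=10, bit21=0)
  nb #.#..: next=.  (t=1,i=1, bit20=0)
  nb #..##: next=.  (t=1,i=11, bit19=0)
  nb #..#.: next=.  (t=2,i=1, bit18=0)
  nb #...#: next=.  (t=0,i=2, bit17=0)
  nb #....: next=#  (t=0,i=7, bit16=1)
  nb .####: next=.  (t=1,i=6, bit15=0)
  nb .###.: next=#  (t=0,i=13, bit14=1)
  nb .##.#: next=#  (t=1,i=13, bit13=1)
  nb .##..: next=#  (t=0,i=5, bit12=1)
  nb .#.##: next=#  (t=3,i=12, bit11=1)
  nb .#.#.: next=.  (t=2,i=9, bit10=0)
  nb .#..#: next=#  (t=2,i=0, bit9=1)
  nb .#...: next=#  (t=1,i=2, bit8=1)
  nb ..###: next=#  (t=0,i=12, bit7=1)
  nb ..##.: next=.  (t=0,i=4, bit6=0)
  nb ..#.#: next=.  (t=2,i=8, bit5=0)
  nb ..#..: next=#  (t=2,i=2, bit4=1)
  nb ...##: next=.  (t=0,i=3, bit3=0)
  nb ...#.: next=#  (t=3,i=10, bit2=1)
  nb ....#: next=.  (t=0,i=10, bit1=0)
  nb .....: next=#  (t=0,i=8, bit0=1)
  bits 01000011110000010111101110010101 = 1136753557

1136753557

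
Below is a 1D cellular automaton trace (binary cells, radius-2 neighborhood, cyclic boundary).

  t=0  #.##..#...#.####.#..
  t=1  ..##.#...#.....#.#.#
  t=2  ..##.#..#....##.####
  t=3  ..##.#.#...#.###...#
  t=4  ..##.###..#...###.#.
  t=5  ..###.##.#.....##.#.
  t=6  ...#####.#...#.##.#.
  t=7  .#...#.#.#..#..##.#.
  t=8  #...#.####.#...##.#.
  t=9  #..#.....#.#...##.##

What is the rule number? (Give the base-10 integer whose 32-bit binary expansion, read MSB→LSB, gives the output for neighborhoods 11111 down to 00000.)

  nb #####: next=#  (t=6,i=5, bit31=1)
  nb ####.: next=.  (t=0,i=14, bit30=0)
  nb ###.#: next=#  (t=0,i=15, bit29=1)
  nb ###..: next=#  (t=2,i=19, bit28=1)
  nb ##.##: next=#  (t=2,i=15, bit27=1)
  nb ##.#.: next=.  (t=0,i=16, bit26=0)
  nb ##..#: next=.  (t=0,i=4, bit25=0)
  nb ##...: next=#  (t=3,i=16, bit24=1)
  nb #.###: next=.  (t=0,i=12, bit23=0)
  nb #.##.: next=#  (t=0,i=2, bit22=1)
  nb #.#.#: next=#  (t=1,i=17, bit21=1)
  nb #.#..: next=#  (t=0,i=17, bit20=1)
  nb #..##: next=.  (t=1,i=1, bit19=0)
  nb #..#.: next=#  (t=0,i=5, bit18=1)
  nb #...#: next=.  (t=0,i=8, bit17=0)
  nb #....: next=.  (t=1,i=11, bit16=0)
  nb .####: next=.  (t=0,i=13, bit15=0)
  nb .###.: next=#  (t=3,i=14, bit14=1)
  nb .##.#: next=#  (t=1,i=3, bit13=1)
  nb .##..: next=#  (t=0,i=3, bit12=1)
  nb .#.##: next=.  (t=0,i=1, bit11=0)
  nb .#.#.: next=#  (t=1,i=16, bit10=1)
  nb .#..#: next=.  (t=0,i=18, bit9=0)
  nb .#...: next=.  (t=0,i=7, bit8=0)
  nb ..###: next=.  (t=4,i=14, bit7=0)
  nb ..##.: next=#  (t=1,i=2, bit6=1)
  nb ..#.#: next=.  (t=0,i=0, bit5=0)
  nb ..#..: next=.  (t=0,i=6, bit4=0)
  nb ...##: next=.  (t=2,i=12, bit3=0)
  nb ...#.: next=#  (t=0,i=9, bit2=1)
  nb ....#: next=#  (t=1,i=13, bit1=1)
  nb .....: next=.  (t=1,i=12, bit0=0)
  bits 10111001011101000111010001000110 = 3111416902

3111416902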